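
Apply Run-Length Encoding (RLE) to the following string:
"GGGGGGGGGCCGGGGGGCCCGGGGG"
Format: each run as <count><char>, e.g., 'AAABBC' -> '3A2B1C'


Scanning runs left to right:
  i=0: run of 'G' x 9 -> '9G'
  i=9: run of 'C' x 2 -> '2C'
  i=11: run of 'G' x 6 -> '6G'
  i=17: run of 'C' x 3 -> '3C'
  i=20: run of 'G' x 5 -> '5G'

RLE = 9G2C6G3C5G


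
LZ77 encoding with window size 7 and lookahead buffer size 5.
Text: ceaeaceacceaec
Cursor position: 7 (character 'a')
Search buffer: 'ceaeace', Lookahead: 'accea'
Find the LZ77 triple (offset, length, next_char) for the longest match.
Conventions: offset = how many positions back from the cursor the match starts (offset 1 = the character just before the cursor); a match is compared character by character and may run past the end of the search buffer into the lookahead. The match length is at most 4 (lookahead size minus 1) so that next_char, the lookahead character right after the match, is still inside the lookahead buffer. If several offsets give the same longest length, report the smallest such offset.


Try each offset into the search buffer:
  offset=1 (pos 6, char 'e'): match length 0
  offset=2 (pos 5, char 'c'): match length 0
  offset=3 (pos 4, char 'a'): match length 2
  offset=4 (pos 3, char 'e'): match length 0
  offset=5 (pos 2, char 'a'): match length 1
  offset=6 (pos 1, char 'e'): match length 0
  offset=7 (pos 0, char 'c'): match length 0
Longest match has length 2 at offset 3.
next_char = character at position 7 + 2 = 9 -> 'c'

Best match: offset=3, length=2 (matching 'ac' starting at position 4)
LZ77 triple: (3, 2, 'c')


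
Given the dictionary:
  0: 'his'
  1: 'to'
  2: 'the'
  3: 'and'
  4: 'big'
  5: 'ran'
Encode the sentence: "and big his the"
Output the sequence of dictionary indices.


Look up each word in the dictionary:
  'and' -> 3
  'big' -> 4
  'his' -> 0
  'the' -> 2

Encoded: [3, 4, 0, 2]


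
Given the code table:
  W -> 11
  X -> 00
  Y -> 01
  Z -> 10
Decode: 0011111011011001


Decoding:
00 -> X
11 -> W
11 -> W
10 -> Z
11 -> W
01 -> Y
10 -> Z
01 -> Y


Result: XWWZWYZY


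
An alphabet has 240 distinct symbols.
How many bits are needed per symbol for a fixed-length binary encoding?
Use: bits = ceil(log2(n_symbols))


log2(240) = 7.9069
Bracket: 2^7 = 128 < 240 <= 2^8 = 256
So ceil(log2(240)) = 8

bits = ceil(log2(240)) = ceil(7.9069) = 8 bits


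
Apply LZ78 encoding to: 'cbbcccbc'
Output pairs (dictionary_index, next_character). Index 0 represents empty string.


LZ78 encoding steps:
Dictionary: {0: ''}
Step 1: w='' (idx 0), next='c' -> output (0, 'c'), add 'c' as idx 1
Step 2: w='' (idx 0), next='b' -> output (0, 'b'), add 'b' as idx 2
Step 3: w='b' (idx 2), next='c' -> output (2, 'c'), add 'bc' as idx 3
Step 4: w='c' (idx 1), next='c' -> output (1, 'c'), add 'cc' as idx 4
Step 5: w='bc' (idx 3), end of input -> output (3, '')


Encoded: [(0, 'c'), (0, 'b'), (2, 'c'), (1, 'c'), (3, '')]


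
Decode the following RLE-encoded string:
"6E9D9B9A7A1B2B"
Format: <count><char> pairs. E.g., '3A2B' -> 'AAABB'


Expanding each <count><char> pair:
  6E -> 'EEEEEE'
  9D -> 'DDDDDDDDD'
  9B -> 'BBBBBBBBB'
  9A -> 'AAAAAAAAA'
  7A -> 'AAAAAAA'
  1B -> 'B'
  2B -> 'BB'

Decoded = EEEEEEDDDDDDDDDBBBBBBBBBAAAAAAAAAAAAAAAABBB


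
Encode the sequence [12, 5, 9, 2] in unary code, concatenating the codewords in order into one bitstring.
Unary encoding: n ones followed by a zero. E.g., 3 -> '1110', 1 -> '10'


Encode each number as n ones followed by a terminating 0:
  12 -> 1111111111110 (13 bits)
  5 -> 111110 (6 bits)
  9 -> 1111111110 (10 bits)
  2 -> 110 (3 bits)
Total length = 13 + 6 + 10 + 3 = 32 bits.

Unary([12, 5, 9, 2]) = 11111111111101111101111111110110 (32 bits)


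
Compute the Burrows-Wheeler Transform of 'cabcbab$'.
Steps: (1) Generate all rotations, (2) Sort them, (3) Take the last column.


Rotations (sorted):
  0: $cabcbab -> last char: b
  1: ab$cabcb -> last char: b
  2: abcbab$c -> last char: c
  3: b$cabcba -> last char: a
  4: bab$cabc -> last char: c
  5: bcbab$ca -> last char: a
  6: cabcbab$ -> last char: $
  7: cbab$cab -> last char: b


BWT = bbcaca$b


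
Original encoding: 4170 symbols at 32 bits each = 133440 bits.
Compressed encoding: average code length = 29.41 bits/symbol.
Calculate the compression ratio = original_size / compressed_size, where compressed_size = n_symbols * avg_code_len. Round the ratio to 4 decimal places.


original_size = n_symbols * orig_bits = 4170 * 32 = 133440 bits
compressed_size = n_symbols * avg_code_len = 4170 * 29.41 = 122639.7 bits
ratio = original_size / compressed_size = 133440 / 122639.7 = 1.0881

Compression ratio = 1.0881


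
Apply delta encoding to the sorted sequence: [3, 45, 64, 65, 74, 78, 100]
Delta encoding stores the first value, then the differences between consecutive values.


First value: 3
Deltas:
  45 - 3 = 42
  64 - 45 = 19
  65 - 64 = 1
  74 - 65 = 9
  78 - 74 = 4
  100 - 78 = 22


Delta encoded: [3, 42, 19, 1, 9, 4, 22]


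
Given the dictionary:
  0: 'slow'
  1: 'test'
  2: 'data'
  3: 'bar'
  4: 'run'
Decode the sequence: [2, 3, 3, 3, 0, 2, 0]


Look up each index in the dictionary:
  2 -> 'data'
  3 -> 'bar'
  3 -> 'bar'
  3 -> 'bar'
  0 -> 'slow'
  2 -> 'data'
  0 -> 'slow'

Decoded: "data bar bar bar slow data slow"


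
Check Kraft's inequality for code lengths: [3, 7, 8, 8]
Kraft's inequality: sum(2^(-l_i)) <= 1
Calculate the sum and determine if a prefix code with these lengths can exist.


Sum = 2^(-3) + 2^(-7) + 2^(-8) + 2^(-8)
    = 0.125 + 0.0078125 + 0.00390625 + 0.00390625
    = 36/256 = 0.140625
Since 0.140625 <= 1, Kraft's inequality IS satisfied.
A prefix code with these lengths CAN exist.

Kraft sum = 0.140625. Satisfied.


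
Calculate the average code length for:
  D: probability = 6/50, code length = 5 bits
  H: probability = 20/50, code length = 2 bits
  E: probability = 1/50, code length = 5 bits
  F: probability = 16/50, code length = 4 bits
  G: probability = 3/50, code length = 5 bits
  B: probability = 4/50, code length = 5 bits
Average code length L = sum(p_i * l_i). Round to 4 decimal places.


Weighted contributions p_i * l_i:
  D: (6/50) * 5 = 30/50
  H: (20/50) * 2 = 40/50
  E: (1/50) * 5 = 5/50
  F: (16/50) * 4 = 64/50
  G: (3/50) * 5 = 15/50
  B: (4/50) * 5 = 20/50
Sum = (30 + 40 + 5 + 64 + 15 + 20)/50 = 174/50

L = 174/50 = 3.4800 bits/symbol


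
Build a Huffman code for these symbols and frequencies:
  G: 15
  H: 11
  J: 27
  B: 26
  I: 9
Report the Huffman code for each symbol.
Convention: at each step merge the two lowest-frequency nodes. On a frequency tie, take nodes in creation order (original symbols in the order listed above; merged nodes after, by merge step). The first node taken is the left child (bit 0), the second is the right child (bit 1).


Huffman tree construction:
Step 1: Merge I(9) + H(11) = 20
Step 2: Merge G(15) + (I+H)(20) = 35
Step 3: Merge B(26) + J(27) = 53
Step 4: Merge (G+(I+H))(35) + (B+J)(53) = 88
Read each symbol's code off the tree from the root (left child = 0, right child = 1).

Codes:
  G: 00 (length 2)
  H: 011 (length 3)
  J: 11 (length 2)
  B: 10 (length 2)
  I: 010 (length 3)
Average code length: 196/88 = 2.2273 bits/symbol


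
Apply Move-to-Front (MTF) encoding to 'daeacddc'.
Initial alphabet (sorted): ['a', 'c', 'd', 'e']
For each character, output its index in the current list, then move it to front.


MTF encoding:
'd': index 2 in ['a', 'c', 'd', 'e'] -> ['d', 'a', 'c', 'e']
'a': index 1 in ['d', 'a', 'c', 'e'] -> ['a', 'd', 'c', 'e']
'e': index 3 in ['a', 'd', 'c', 'e'] -> ['e', 'a', 'd', 'c']
'a': index 1 in ['e', 'a', 'd', 'c'] -> ['a', 'e', 'd', 'c']
'c': index 3 in ['a', 'e', 'd', 'c'] -> ['c', 'a', 'e', 'd']
'd': index 3 in ['c', 'a', 'e', 'd'] -> ['d', 'c', 'a', 'e']
'd': index 0 in ['d', 'c', 'a', 'e'] -> ['d', 'c', 'a', 'e']
'c': index 1 in ['d', 'c', 'a', 'e'] -> ['c', 'd', 'a', 'e']


Output: [2, 1, 3, 1, 3, 3, 0, 1]


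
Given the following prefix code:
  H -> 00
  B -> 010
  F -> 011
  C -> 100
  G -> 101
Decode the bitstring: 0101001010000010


Decoding step by step:
Bits 010 -> B
Bits 100 -> C
Bits 101 -> G
Bits 00 -> H
Bits 00 -> H
Bits 010 -> B


Decoded message: BCGHHB


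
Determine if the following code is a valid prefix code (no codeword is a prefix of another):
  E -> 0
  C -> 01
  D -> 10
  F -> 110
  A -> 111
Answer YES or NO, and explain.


Checking each pair (does one codeword prefix another?):
  E='0' vs C='01': prefix -- VIOLATION

NO -- this is NOT a valid prefix code. E (0) is a prefix of C (01).


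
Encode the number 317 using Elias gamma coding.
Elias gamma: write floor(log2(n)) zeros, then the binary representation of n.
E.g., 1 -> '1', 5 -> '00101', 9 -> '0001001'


num_bits = floor(log2(317)) + 1 = 9
leading_zeros = num_bits - 1 = 8
binary(317) = 100111101

Elias gamma(317) = '00000000' + '100111101' = 00000000100111101 (17 bits)


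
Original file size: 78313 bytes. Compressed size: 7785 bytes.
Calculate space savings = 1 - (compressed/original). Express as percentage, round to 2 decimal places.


ratio = compressed/original = 7785/78313 = 0.099409
savings = 1 - ratio = 1 - 0.099409 = 0.900591
as a percentage: 0.900591 * 100 = 90.06%

Space savings = 1 - 7785/78313 = 90.06%


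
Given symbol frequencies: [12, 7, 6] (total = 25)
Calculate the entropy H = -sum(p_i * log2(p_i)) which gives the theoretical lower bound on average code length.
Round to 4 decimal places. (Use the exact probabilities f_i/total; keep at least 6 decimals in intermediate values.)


Per-symbol terms -p_i * log2(p_i) with p_i = f_i/25:
  p = 12/25 = 0.480000: log2(p) = -1.058894, -p*log2(p) = 0.508269
  p = 7/25 = 0.280000: log2(p) = -1.836501, -p*log2(p) = 0.514220
  p = 6/25 = 0.240000: log2(p) = -2.058894, -p*log2(p) = 0.494134
H = 0.508269 + 0.514220 + 0.494134 = 1.516623

H = 1.5166 bits/symbol


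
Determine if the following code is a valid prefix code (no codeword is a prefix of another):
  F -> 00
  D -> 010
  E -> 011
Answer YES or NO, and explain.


Checking each pair (does one codeword prefix another?):
  F='00' vs D='010': no prefix
  F='00' vs E='011': no prefix
  D='010' vs F='00': no prefix
  D='010' vs E='011': no prefix
  E='011' vs F='00': no prefix
  E='011' vs D='010': no prefix
No violation found over all pairs.

YES -- this is a valid prefix code. No codeword is a prefix of any other codeword.


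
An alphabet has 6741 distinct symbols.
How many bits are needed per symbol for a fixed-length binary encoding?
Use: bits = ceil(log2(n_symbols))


log2(6741) = 12.7187
Bracket: 2^12 = 4096 < 6741 <= 2^13 = 8192
So ceil(log2(6741)) = 13

bits = ceil(log2(6741)) = ceil(12.7187) = 13 bits


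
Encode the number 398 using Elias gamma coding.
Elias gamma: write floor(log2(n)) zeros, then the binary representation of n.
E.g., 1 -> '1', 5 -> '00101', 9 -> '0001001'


num_bits = floor(log2(398)) + 1 = 9
leading_zeros = num_bits - 1 = 8
binary(398) = 110001110

Elias gamma(398) = '00000000' + '110001110' = 00000000110001110 (17 bits)


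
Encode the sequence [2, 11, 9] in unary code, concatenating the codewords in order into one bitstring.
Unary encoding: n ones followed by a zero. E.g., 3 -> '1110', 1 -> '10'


Encode each number as n ones followed by a terminating 0:
  2 -> 110 (3 bits)
  11 -> 111111111110 (12 bits)
  9 -> 1111111110 (10 bits)
Total length = 3 + 12 + 10 = 25 bits.

Unary([2, 11, 9]) = 1101111111111101111111110 (25 bits)


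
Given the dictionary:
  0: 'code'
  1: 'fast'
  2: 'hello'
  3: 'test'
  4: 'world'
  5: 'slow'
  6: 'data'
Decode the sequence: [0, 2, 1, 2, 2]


Look up each index in the dictionary:
  0 -> 'code'
  2 -> 'hello'
  1 -> 'fast'
  2 -> 'hello'
  2 -> 'hello'

Decoded: "code hello fast hello hello"


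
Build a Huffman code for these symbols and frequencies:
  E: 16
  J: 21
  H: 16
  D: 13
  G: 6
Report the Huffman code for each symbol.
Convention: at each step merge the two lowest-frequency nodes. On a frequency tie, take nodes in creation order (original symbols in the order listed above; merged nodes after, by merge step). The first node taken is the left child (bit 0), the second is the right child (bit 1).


Huffman tree construction:
Step 1: Merge G(6) + D(13) = 19
Step 2: Merge E(16) + H(16) = 32
Step 3: Merge (G+D)(19) + J(21) = 40
Step 4: Merge (E+H)(32) + ((G+D)+J)(40) = 72
Read each symbol's code off the tree from the root (left child = 0, right child = 1).

Codes:
  E: 00 (length 2)
  J: 11 (length 2)
  H: 01 (length 2)
  D: 101 (length 3)
  G: 100 (length 3)
Average code length: 163/72 = 2.2639 bits/symbol


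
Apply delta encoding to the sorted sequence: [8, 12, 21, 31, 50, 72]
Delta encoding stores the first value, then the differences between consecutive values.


First value: 8
Deltas:
  12 - 8 = 4
  21 - 12 = 9
  31 - 21 = 10
  50 - 31 = 19
  72 - 50 = 22


Delta encoded: [8, 4, 9, 10, 19, 22]


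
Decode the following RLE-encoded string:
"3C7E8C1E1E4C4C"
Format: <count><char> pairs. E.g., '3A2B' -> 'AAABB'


Expanding each <count><char> pair:
  3C -> 'CCC'
  7E -> 'EEEEEEE'
  8C -> 'CCCCCCCC'
  1E -> 'E'
  1E -> 'E'
  4C -> 'CCCC'
  4C -> 'CCCC'

Decoded = CCCEEEEEEECCCCCCCCEECCCCCCCC


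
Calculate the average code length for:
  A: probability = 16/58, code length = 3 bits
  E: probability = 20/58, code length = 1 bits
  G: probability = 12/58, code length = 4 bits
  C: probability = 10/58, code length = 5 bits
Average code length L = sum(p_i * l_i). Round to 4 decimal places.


Weighted contributions p_i * l_i:
  A: (16/58) * 3 = 48/58
  E: (20/58) * 1 = 20/58
  G: (12/58) * 4 = 48/58
  C: (10/58) * 5 = 50/58
Sum = (48 + 20 + 48 + 50)/58 = 166/58

L = 166/58 = 2.8621 bits/symbol


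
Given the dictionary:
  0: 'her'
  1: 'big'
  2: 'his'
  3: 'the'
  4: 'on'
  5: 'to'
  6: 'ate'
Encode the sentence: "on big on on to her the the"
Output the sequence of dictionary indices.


Look up each word in the dictionary:
  'on' -> 4
  'big' -> 1
  'on' -> 4
  'on' -> 4
  'to' -> 5
  'her' -> 0
  'the' -> 3
  'the' -> 3

Encoded: [4, 1, 4, 4, 5, 0, 3, 3]


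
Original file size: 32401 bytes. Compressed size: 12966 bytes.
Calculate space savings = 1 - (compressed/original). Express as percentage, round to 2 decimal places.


ratio = compressed/original = 12966/32401 = 0.400173
savings = 1 - ratio = 1 - 0.400173 = 0.599827
as a percentage: 0.599827 * 100 = 59.98%

Space savings = 1 - 12966/32401 = 59.98%


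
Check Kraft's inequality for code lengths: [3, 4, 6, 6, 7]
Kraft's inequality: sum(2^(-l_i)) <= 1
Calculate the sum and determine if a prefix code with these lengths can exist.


Sum = 2^(-3) + 2^(-4) + 2^(-6) + 2^(-6) + 2^(-7)
    = 0.125 + 0.0625 + 0.015625 + 0.015625 + 0.0078125
    = 29/128 = 0.2265625
Since 0.2265625 <= 1, Kraft's inequality IS satisfied.
A prefix code with these lengths CAN exist.

Kraft sum = 0.2265625. Satisfied.


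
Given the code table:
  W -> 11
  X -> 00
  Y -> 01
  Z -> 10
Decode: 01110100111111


Decoding:
01 -> Y
11 -> W
01 -> Y
00 -> X
11 -> W
11 -> W
11 -> W


Result: YWYXWWW


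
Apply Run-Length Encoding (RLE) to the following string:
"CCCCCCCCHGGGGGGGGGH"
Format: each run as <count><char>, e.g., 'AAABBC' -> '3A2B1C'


Scanning runs left to right:
  i=0: run of 'C' x 8 -> '8C'
  i=8: run of 'H' x 1 -> '1H'
  i=9: run of 'G' x 9 -> '9G'
  i=18: run of 'H' x 1 -> '1H'

RLE = 8C1H9G1H


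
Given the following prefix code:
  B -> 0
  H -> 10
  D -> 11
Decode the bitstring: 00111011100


Decoding step by step:
Bits 0 -> B
Bits 0 -> B
Bits 11 -> D
Bits 10 -> H
Bits 11 -> D
Bits 10 -> H
Bits 0 -> B


Decoded message: BBDHDHB


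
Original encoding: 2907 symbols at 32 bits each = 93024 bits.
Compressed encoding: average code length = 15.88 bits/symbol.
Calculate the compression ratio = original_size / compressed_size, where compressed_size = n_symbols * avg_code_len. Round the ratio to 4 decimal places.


original_size = n_symbols * orig_bits = 2907 * 32 = 93024 bits
compressed_size = n_symbols * avg_code_len = 2907 * 15.88 = 46163.16 bits
ratio = original_size / compressed_size = 93024 / 46163.16 = 2.0151

Compression ratio = 2.0151


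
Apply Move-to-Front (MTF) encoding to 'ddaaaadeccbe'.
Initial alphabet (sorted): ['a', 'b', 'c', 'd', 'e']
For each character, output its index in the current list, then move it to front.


MTF encoding:
'd': index 3 in ['a', 'b', 'c', 'd', 'e'] -> ['d', 'a', 'b', 'c', 'e']
'd': index 0 in ['d', 'a', 'b', 'c', 'e'] -> ['d', 'a', 'b', 'c', 'e']
'a': index 1 in ['d', 'a', 'b', 'c', 'e'] -> ['a', 'd', 'b', 'c', 'e']
'a': index 0 in ['a', 'd', 'b', 'c', 'e'] -> ['a', 'd', 'b', 'c', 'e']
'a': index 0 in ['a', 'd', 'b', 'c', 'e'] -> ['a', 'd', 'b', 'c', 'e']
'a': index 0 in ['a', 'd', 'b', 'c', 'e'] -> ['a', 'd', 'b', 'c', 'e']
'd': index 1 in ['a', 'd', 'b', 'c', 'e'] -> ['d', 'a', 'b', 'c', 'e']
'e': index 4 in ['d', 'a', 'b', 'c', 'e'] -> ['e', 'd', 'a', 'b', 'c']
'c': index 4 in ['e', 'd', 'a', 'b', 'c'] -> ['c', 'e', 'd', 'a', 'b']
'c': index 0 in ['c', 'e', 'd', 'a', 'b'] -> ['c', 'e', 'd', 'a', 'b']
'b': index 4 in ['c', 'e', 'd', 'a', 'b'] -> ['b', 'c', 'e', 'd', 'a']
'e': index 2 in ['b', 'c', 'e', 'd', 'a'] -> ['e', 'b', 'c', 'd', 'a']


Output: [3, 0, 1, 0, 0, 0, 1, 4, 4, 0, 4, 2]


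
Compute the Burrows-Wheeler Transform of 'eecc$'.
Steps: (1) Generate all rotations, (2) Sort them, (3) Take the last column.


Rotations (sorted):
  0: $eecc -> last char: c
  1: c$eec -> last char: c
  2: cc$ee -> last char: e
  3: ecc$e -> last char: e
  4: eecc$ -> last char: $


BWT = ccee$


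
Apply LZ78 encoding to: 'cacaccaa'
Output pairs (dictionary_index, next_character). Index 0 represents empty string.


LZ78 encoding steps:
Dictionary: {0: ''}
Step 1: w='' (idx 0), next='c' -> output (0, 'c'), add 'c' as idx 1
Step 2: w='' (idx 0), next='a' -> output (0, 'a'), add 'a' as idx 2
Step 3: w='c' (idx 1), next='a' -> output (1, 'a'), add 'ca' as idx 3
Step 4: w='c' (idx 1), next='c' -> output (1, 'c'), add 'cc' as idx 4
Step 5: w='a' (idx 2), next='a' -> output (2, 'a'), add 'aa' as idx 5


Encoded: [(0, 'c'), (0, 'a'), (1, 'a'), (1, 'c'), (2, 'a')]


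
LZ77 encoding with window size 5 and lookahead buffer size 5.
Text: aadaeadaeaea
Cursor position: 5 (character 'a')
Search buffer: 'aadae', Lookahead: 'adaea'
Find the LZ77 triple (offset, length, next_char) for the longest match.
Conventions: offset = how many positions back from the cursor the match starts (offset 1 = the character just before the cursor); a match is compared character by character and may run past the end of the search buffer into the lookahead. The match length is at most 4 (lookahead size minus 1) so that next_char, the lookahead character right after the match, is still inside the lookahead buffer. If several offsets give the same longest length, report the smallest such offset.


Try each offset into the search buffer:
  offset=1 (pos 4, char 'e'): match length 0
  offset=2 (pos 3, char 'a'): match length 1
  offset=3 (pos 2, char 'd'): match length 0
  offset=4 (pos 1, char 'a'): match length 4
  offset=5 (pos 0, char 'a'): match length 1
Longest match has length 4 at offset 4.
next_char = character at position 5 + 4 = 9 -> 'a'

Best match: offset=4, length=4 (matching 'adae' starting at position 1)
LZ77 triple: (4, 4, 'a')


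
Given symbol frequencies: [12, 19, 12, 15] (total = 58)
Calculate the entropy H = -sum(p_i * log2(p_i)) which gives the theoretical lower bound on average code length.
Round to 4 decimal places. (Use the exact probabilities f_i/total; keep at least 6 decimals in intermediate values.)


Per-symbol terms -p_i * log2(p_i) with p_i = f_i/58:
  p = 12/58 = 0.206897: log2(p) = -2.273018, -p*log2(p) = 0.470280
  p = 19/58 = 0.327586: log2(p) = -1.610053, -p*log2(p) = 0.527431
  p = 12/58 = 0.206897: log2(p) = -2.273018, -p*log2(p) = 0.470280
  p = 15/58 = 0.258621: log2(p) = -1.951090, -p*log2(p) = 0.504592
H = 0.470280 + 0.527431 + 0.470280 + 0.504592 = 1.972583

H = 1.9726 bits/symbol


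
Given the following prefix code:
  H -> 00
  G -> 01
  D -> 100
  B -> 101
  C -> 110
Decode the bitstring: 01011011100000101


Decoding step by step:
Bits 01 -> G
Bits 01 -> G
Bits 101 -> B
Bits 110 -> C
Bits 00 -> H
Bits 00 -> H
Bits 101 -> B


Decoded message: GGBCHHB


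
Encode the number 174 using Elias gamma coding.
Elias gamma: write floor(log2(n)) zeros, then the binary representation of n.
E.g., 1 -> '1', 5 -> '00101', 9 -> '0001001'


num_bits = floor(log2(174)) + 1 = 8
leading_zeros = num_bits - 1 = 7
binary(174) = 10101110

Elias gamma(174) = '0000000' + '10101110' = 000000010101110 (15 bits)


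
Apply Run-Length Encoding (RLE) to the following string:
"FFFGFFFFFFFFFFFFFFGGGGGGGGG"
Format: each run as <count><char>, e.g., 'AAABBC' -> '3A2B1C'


Scanning runs left to right:
  i=0: run of 'F' x 3 -> '3F'
  i=3: run of 'G' x 1 -> '1G'
  i=4: run of 'F' x 14 -> '14F'
  i=18: run of 'G' x 9 -> '9G'

RLE = 3F1G14F9G


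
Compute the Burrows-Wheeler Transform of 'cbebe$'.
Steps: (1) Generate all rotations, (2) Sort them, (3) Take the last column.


Rotations (sorted):
  0: $cbebe -> last char: e
  1: be$cbe -> last char: e
  2: bebe$c -> last char: c
  3: cbebe$ -> last char: $
  4: e$cbeb -> last char: b
  5: ebe$cb -> last char: b


BWT = eec$bb


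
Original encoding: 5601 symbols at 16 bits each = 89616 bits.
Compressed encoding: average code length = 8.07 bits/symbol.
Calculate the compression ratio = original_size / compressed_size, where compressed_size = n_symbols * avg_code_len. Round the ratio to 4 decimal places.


original_size = n_symbols * orig_bits = 5601 * 16 = 89616 bits
compressed_size = n_symbols * avg_code_len = 5601 * 8.07 = 45200.07 bits
ratio = original_size / compressed_size = 89616 / 45200.07 = 1.9827

Compression ratio = 1.9827


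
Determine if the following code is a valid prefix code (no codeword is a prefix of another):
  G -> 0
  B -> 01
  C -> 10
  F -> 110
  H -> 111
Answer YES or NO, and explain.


Checking each pair (does one codeword prefix another?):
  G='0' vs B='01': prefix -- VIOLATION

NO -- this is NOT a valid prefix code. G (0) is a prefix of B (01).


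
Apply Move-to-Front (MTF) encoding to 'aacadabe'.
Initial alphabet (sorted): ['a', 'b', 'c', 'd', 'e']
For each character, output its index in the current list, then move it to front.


MTF encoding:
'a': index 0 in ['a', 'b', 'c', 'd', 'e'] -> ['a', 'b', 'c', 'd', 'e']
'a': index 0 in ['a', 'b', 'c', 'd', 'e'] -> ['a', 'b', 'c', 'd', 'e']
'c': index 2 in ['a', 'b', 'c', 'd', 'e'] -> ['c', 'a', 'b', 'd', 'e']
'a': index 1 in ['c', 'a', 'b', 'd', 'e'] -> ['a', 'c', 'b', 'd', 'e']
'd': index 3 in ['a', 'c', 'b', 'd', 'e'] -> ['d', 'a', 'c', 'b', 'e']
'a': index 1 in ['d', 'a', 'c', 'b', 'e'] -> ['a', 'd', 'c', 'b', 'e']
'b': index 3 in ['a', 'd', 'c', 'b', 'e'] -> ['b', 'a', 'd', 'c', 'e']
'e': index 4 in ['b', 'a', 'd', 'c', 'e'] -> ['e', 'b', 'a', 'd', 'c']


Output: [0, 0, 2, 1, 3, 1, 3, 4]


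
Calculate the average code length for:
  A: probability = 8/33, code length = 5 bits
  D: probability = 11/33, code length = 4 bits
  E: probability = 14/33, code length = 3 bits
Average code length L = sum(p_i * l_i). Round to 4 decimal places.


Weighted contributions p_i * l_i:
  A: (8/33) * 5 = 40/33
  D: (11/33) * 4 = 44/33
  E: (14/33) * 3 = 42/33
Sum = (40 + 44 + 42)/33 = 126/33

L = 126/33 = 3.8182 bits/symbol


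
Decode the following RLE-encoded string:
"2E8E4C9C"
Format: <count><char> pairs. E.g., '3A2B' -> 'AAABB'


Expanding each <count><char> pair:
  2E -> 'EE'
  8E -> 'EEEEEEEE'
  4C -> 'CCCC'
  9C -> 'CCCCCCCCC'

Decoded = EEEEEEEEEECCCCCCCCCCCCC


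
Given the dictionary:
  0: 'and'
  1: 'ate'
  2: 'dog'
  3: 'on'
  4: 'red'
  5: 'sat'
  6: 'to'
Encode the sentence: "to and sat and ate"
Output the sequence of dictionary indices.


Look up each word in the dictionary:
  'to' -> 6
  'and' -> 0
  'sat' -> 5
  'and' -> 0
  'ate' -> 1

Encoded: [6, 0, 5, 0, 1]


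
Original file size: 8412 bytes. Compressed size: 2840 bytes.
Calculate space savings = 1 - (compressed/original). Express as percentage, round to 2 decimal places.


ratio = compressed/original = 2840/8412 = 0.337613
savings = 1 - ratio = 1 - 0.337613 = 0.662387
as a percentage: 0.662387 * 100 = 66.24%

Space savings = 1 - 2840/8412 = 66.24%


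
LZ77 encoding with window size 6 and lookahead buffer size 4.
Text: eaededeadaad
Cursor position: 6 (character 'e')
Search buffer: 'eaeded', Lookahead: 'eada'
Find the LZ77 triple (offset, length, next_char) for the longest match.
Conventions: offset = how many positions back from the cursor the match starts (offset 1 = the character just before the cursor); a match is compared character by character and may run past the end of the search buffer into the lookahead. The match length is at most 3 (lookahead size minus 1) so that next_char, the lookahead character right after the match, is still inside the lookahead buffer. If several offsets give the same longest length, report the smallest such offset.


Try each offset into the search buffer:
  offset=1 (pos 5, char 'd'): match length 0
  offset=2 (pos 4, char 'e'): match length 1
  offset=3 (pos 3, char 'd'): match length 0
  offset=4 (pos 2, char 'e'): match length 1
  offset=5 (pos 1, char 'a'): match length 0
  offset=6 (pos 0, char 'e'): match length 2
Longest match has length 2 at offset 6.
next_char = character at position 6 + 2 = 8 -> 'd'

Best match: offset=6, length=2 (matching 'ea' starting at position 0)
LZ77 triple: (6, 2, 'd')


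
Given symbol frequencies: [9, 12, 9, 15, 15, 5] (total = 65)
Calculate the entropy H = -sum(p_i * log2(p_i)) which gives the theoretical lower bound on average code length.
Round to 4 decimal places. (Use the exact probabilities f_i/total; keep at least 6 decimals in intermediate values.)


Per-symbol terms -p_i * log2(p_i) with p_i = f_i/65:
  p = 9/65 = 0.138462: log2(p) = -2.852443, -p*log2(p) = 0.394954
  p = 12/65 = 0.184615: log2(p) = -2.437405, -p*log2(p) = 0.449983
  p = 9/65 = 0.138462: log2(p) = -2.852443, -p*log2(p) = 0.394954
  p = 15/65 = 0.230769: log2(p) = -2.115477, -p*log2(p) = 0.488187
  p = 15/65 = 0.230769: log2(p) = -2.115477, -p*log2(p) = 0.488187
  p = 5/65 = 0.076923: log2(p) = -3.700440, -p*log2(p) = 0.284649
H = 0.394954 + 0.449983 + 0.394954 + 0.488187 + 0.488187 + 0.284649 = 2.500914

H = 2.5009 bits/symbol


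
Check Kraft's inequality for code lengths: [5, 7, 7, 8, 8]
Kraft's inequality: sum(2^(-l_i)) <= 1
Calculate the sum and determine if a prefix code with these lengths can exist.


Sum = 2^(-5) + 2^(-7) + 2^(-7) + 2^(-8) + 2^(-8)
    = 0.03125 + 0.0078125 + 0.0078125 + 0.00390625 + 0.00390625
    = 14/256 = 0.0546875
Since 0.0546875 <= 1, Kraft's inequality IS satisfied.
A prefix code with these lengths CAN exist.

Kraft sum = 0.0546875. Satisfied.


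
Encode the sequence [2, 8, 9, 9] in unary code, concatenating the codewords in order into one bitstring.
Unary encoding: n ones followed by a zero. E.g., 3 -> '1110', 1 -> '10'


Encode each number as n ones followed by a terminating 0:
  2 -> 110 (3 bits)
  8 -> 111111110 (9 bits)
  9 -> 1111111110 (10 bits)
  9 -> 1111111110 (10 bits)
Total length = 3 + 9 + 10 + 10 = 32 bits.

Unary([2, 8, 9, 9]) = 11011111111011111111101111111110 (32 bits)


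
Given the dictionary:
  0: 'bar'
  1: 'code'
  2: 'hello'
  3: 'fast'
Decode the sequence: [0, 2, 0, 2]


Look up each index in the dictionary:
  0 -> 'bar'
  2 -> 'hello'
  0 -> 'bar'
  2 -> 'hello'

Decoded: "bar hello bar hello"


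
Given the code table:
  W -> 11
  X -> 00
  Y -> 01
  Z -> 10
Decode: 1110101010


Decoding:
11 -> W
10 -> Z
10 -> Z
10 -> Z
10 -> Z


Result: WZZZZ


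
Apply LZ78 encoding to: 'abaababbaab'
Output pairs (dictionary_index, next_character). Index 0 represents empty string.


LZ78 encoding steps:
Dictionary: {0: ''}
Step 1: w='' (idx 0), next='a' -> output (0, 'a'), add 'a' as idx 1
Step 2: w='' (idx 0), next='b' -> output (0, 'b'), add 'b' as idx 2
Step 3: w='a' (idx 1), next='a' -> output (1, 'a'), add 'aa' as idx 3
Step 4: w='b' (idx 2), next='a' -> output (2, 'a'), add 'ba' as idx 4
Step 5: w='b' (idx 2), next='b' -> output (2, 'b'), add 'bb' as idx 5
Step 6: w='aa' (idx 3), next='b' -> output (3, 'b'), add 'aab' as idx 6


Encoded: [(0, 'a'), (0, 'b'), (1, 'a'), (2, 'a'), (2, 'b'), (3, 'b')]


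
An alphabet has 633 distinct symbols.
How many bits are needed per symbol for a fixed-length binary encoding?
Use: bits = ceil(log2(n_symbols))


log2(633) = 9.3061
Bracket: 2^9 = 512 < 633 <= 2^10 = 1024
So ceil(log2(633)) = 10

bits = ceil(log2(633)) = ceil(9.3061) = 10 bits


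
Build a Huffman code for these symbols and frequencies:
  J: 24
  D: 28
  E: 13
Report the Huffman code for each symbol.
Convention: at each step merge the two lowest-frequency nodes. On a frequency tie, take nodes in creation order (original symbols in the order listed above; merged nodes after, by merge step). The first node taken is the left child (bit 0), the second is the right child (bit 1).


Huffman tree construction:
Step 1: Merge E(13) + J(24) = 37
Step 2: Merge D(28) + (E+J)(37) = 65
Read each symbol's code off the tree from the root (left child = 0, right child = 1).

Codes:
  J: 11 (length 2)
  D: 0 (length 1)
  E: 10 (length 2)
Average code length: 102/65 = 1.5692 bits/symbol


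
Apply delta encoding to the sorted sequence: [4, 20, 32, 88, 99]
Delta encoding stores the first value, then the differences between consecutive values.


First value: 4
Deltas:
  20 - 4 = 16
  32 - 20 = 12
  88 - 32 = 56
  99 - 88 = 11


Delta encoded: [4, 16, 12, 56, 11]


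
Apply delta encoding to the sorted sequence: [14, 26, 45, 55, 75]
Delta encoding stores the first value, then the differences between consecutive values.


First value: 14
Deltas:
  26 - 14 = 12
  45 - 26 = 19
  55 - 45 = 10
  75 - 55 = 20


Delta encoded: [14, 12, 19, 10, 20]


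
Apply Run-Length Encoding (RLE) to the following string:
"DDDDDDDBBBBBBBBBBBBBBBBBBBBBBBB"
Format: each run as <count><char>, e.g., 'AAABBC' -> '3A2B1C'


Scanning runs left to right:
  i=0: run of 'D' x 7 -> '7D'
  i=7: run of 'B' x 24 -> '24B'

RLE = 7D24B


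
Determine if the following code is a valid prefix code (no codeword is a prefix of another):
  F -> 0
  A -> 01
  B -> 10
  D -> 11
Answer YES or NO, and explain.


Checking each pair (does one codeword prefix another?):
  F='0' vs A='01': prefix -- VIOLATION

NO -- this is NOT a valid prefix code. F (0) is a prefix of A (01).


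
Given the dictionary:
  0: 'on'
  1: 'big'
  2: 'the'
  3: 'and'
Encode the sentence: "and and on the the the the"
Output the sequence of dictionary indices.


Look up each word in the dictionary:
  'and' -> 3
  'and' -> 3
  'on' -> 0
  'the' -> 2
  'the' -> 2
  'the' -> 2
  'the' -> 2

Encoded: [3, 3, 0, 2, 2, 2, 2]


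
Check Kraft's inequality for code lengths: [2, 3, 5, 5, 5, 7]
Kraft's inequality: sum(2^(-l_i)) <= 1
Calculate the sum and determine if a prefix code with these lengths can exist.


Sum = 2^(-2) + 2^(-3) + 2^(-5) + 2^(-5) + 2^(-5) + 2^(-7)
    = 0.25 + 0.125 + 0.03125 + 0.03125 + 0.03125 + 0.0078125
    = 61/128 = 0.4765625
Since 0.4765625 <= 1, Kraft's inequality IS satisfied.
A prefix code with these lengths CAN exist.

Kraft sum = 0.4765625. Satisfied.


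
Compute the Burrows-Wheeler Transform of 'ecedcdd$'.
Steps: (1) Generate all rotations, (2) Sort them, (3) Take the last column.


Rotations (sorted):
  0: $ecedcdd -> last char: d
  1: cdd$eced -> last char: d
  2: cedcdd$e -> last char: e
  3: d$ecedcd -> last char: d
  4: dcdd$ece -> last char: e
  5: dd$ecedc -> last char: c
  6: ecedcdd$ -> last char: $
  7: edcdd$ec -> last char: c


BWT = ddedec$c


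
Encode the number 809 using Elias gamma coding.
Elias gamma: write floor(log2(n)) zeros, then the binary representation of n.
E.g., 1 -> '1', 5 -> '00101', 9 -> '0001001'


num_bits = floor(log2(809)) + 1 = 10
leading_zeros = num_bits - 1 = 9
binary(809) = 1100101001

Elias gamma(809) = '000000000' + '1100101001' = 0000000001100101001 (19 bits)


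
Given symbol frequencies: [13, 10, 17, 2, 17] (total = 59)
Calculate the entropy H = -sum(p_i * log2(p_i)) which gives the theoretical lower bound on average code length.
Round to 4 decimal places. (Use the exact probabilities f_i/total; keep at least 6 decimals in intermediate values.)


Per-symbol terms -p_i * log2(p_i) with p_i = f_i/59:
  p = 13/59 = 0.220339: log2(p) = -2.182203, -p*log2(p) = 0.480824
  p = 10/59 = 0.169492: log2(p) = -2.560715, -p*log2(p) = 0.434019
  p = 17/59 = 0.288136: log2(p) = -1.795180, -p*log2(p) = 0.517255
  p = 2/59 = 0.033898: log2(p) = -4.882643, -p*log2(p) = 0.165513
  p = 17/59 = 0.288136: log2(p) = -1.795180, -p*log2(p) = 0.517255
H = 0.480824 + 0.434019 + 0.517255 + 0.165513 + 0.517255 = 2.114866

H = 2.1149 bits/symbol


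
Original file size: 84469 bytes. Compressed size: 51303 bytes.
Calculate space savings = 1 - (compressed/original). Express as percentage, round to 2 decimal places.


ratio = compressed/original = 51303/84469 = 0.607359
savings = 1 - ratio = 1 - 0.607359 = 0.392641
as a percentage: 0.392641 * 100 = 39.26%

Space savings = 1 - 51303/84469 = 39.26%


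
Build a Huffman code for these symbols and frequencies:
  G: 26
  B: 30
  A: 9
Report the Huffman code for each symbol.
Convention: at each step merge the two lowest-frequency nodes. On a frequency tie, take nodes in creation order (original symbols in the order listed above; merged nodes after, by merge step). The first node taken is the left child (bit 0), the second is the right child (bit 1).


Huffman tree construction:
Step 1: Merge A(9) + G(26) = 35
Step 2: Merge B(30) + (A+G)(35) = 65
Read each symbol's code off the tree from the root (left child = 0, right child = 1).

Codes:
  G: 11 (length 2)
  B: 0 (length 1)
  A: 10 (length 2)
Average code length: 100/65 = 1.5385 bits/symbol


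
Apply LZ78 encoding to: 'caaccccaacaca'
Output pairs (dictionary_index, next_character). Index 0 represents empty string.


LZ78 encoding steps:
Dictionary: {0: ''}
Step 1: w='' (idx 0), next='c' -> output (0, 'c'), add 'c' as idx 1
Step 2: w='' (idx 0), next='a' -> output (0, 'a'), add 'a' as idx 2
Step 3: w='a' (idx 2), next='c' -> output (2, 'c'), add 'ac' as idx 3
Step 4: w='c' (idx 1), next='c' -> output (1, 'c'), add 'cc' as idx 4
Step 5: w='c' (idx 1), next='a' -> output (1, 'a'), add 'ca' as idx 5
Step 6: w='ac' (idx 3), next='a' -> output (3, 'a'), add 'aca' as idx 6
Step 7: w='ca' (idx 5), end of input -> output (5, '')


Encoded: [(0, 'c'), (0, 'a'), (2, 'c'), (1, 'c'), (1, 'a'), (3, 'a'), (5, '')]


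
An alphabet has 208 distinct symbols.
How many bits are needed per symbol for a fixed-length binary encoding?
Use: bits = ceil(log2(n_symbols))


log2(208) = 7.7004
Bracket: 2^7 = 128 < 208 <= 2^8 = 256
So ceil(log2(208)) = 8

bits = ceil(log2(208)) = ceil(7.7004) = 8 bits


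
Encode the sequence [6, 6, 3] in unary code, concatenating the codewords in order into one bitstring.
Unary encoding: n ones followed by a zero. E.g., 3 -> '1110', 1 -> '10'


Encode each number as n ones followed by a terminating 0:
  6 -> 1111110 (7 bits)
  6 -> 1111110 (7 bits)
  3 -> 1110 (4 bits)
Total length = 7 + 7 + 4 = 18 bits.

Unary([6, 6, 3]) = 111111011111101110 (18 bits)


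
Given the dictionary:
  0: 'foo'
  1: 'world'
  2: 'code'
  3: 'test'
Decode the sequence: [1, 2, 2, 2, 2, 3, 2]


Look up each index in the dictionary:
  1 -> 'world'
  2 -> 'code'
  2 -> 'code'
  2 -> 'code'
  2 -> 'code'
  3 -> 'test'
  2 -> 'code'

Decoded: "world code code code code test code"


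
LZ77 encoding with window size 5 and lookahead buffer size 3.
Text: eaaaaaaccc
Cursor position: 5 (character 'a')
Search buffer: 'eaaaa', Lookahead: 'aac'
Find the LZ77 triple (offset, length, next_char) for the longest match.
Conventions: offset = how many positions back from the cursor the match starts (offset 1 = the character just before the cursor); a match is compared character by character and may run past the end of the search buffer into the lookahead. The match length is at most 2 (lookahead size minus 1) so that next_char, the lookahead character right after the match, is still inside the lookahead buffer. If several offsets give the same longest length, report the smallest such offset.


Try each offset into the search buffer:
  offset=1 (pos 4, char 'a'): match length 2
  offset=2 (pos 3, char 'a'): match length 2
  offset=3 (pos 2, char 'a'): match length 2
  offset=4 (pos 1, char 'a'): match length 2
  offset=5 (pos 0, char 'e'): match length 0
Longest match has length 2, found at offsets 1, 2, 3, 4; take the smallest, offset 1.
next_char = character at position 5 + 2 = 7 -> 'c'

Best match: offset=1, length=2 (matching 'aa' starting at position 4)
LZ77 triple: (1, 2, 'c')


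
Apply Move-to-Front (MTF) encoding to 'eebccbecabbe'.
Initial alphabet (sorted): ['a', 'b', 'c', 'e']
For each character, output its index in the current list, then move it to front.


MTF encoding:
'e': index 3 in ['a', 'b', 'c', 'e'] -> ['e', 'a', 'b', 'c']
'e': index 0 in ['e', 'a', 'b', 'c'] -> ['e', 'a', 'b', 'c']
'b': index 2 in ['e', 'a', 'b', 'c'] -> ['b', 'e', 'a', 'c']
'c': index 3 in ['b', 'e', 'a', 'c'] -> ['c', 'b', 'e', 'a']
'c': index 0 in ['c', 'b', 'e', 'a'] -> ['c', 'b', 'e', 'a']
'b': index 1 in ['c', 'b', 'e', 'a'] -> ['b', 'c', 'e', 'a']
'e': index 2 in ['b', 'c', 'e', 'a'] -> ['e', 'b', 'c', 'a']
'c': index 2 in ['e', 'b', 'c', 'a'] -> ['c', 'e', 'b', 'a']
'a': index 3 in ['c', 'e', 'b', 'a'] -> ['a', 'c', 'e', 'b']
'b': index 3 in ['a', 'c', 'e', 'b'] -> ['b', 'a', 'c', 'e']
'b': index 0 in ['b', 'a', 'c', 'e'] -> ['b', 'a', 'c', 'e']
'e': index 3 in ['b', 'a', 'c', 'e'] -> ['e', 'b', 'a', 'c']


Output: [3, 0, 2, 3, 0, 1, 2, 2, 3, 3, 0, 3]


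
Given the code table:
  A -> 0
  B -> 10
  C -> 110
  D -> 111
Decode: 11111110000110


Decoding:
111 -> D
111 -> D
10 -> B
0 -> A
0 -> A
0 -> A
110 -> C


Result: DDBAAAC


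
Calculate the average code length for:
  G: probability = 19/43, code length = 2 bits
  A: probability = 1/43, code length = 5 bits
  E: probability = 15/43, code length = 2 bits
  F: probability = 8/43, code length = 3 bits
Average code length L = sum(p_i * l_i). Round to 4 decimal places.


Weighted contributions p_i * l_i:
  G: (19/43) * 2 = 38/43
  A: (1/43) * 5 = 5/43
  E: (15/43) * 2 = 30/43
  F: (8/43) * 3 = 24/43
Sum = (38 + 5 + 30 + 24)/43 = 97/43

L = 97/43 = 2.2558 bits/symbol


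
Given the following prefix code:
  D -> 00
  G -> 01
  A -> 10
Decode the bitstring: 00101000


Decoding step by step:
Bits 00 -> D
Bits 10 -> A
Bits 10 -> A
Bits 00 -> D


Decoded message: DAAD


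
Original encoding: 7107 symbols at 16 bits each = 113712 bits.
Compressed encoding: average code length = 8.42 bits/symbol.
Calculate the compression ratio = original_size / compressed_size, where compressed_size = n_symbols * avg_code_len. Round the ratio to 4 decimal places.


original_size = n_symbols * orig_bits = 7107 * 16 = 113712 bits
compressed_size = n_symbols * avg_code_len = 7107 * 8.42 = 59840.94 bits
ratio = original_size / compressed_size = 113712 / 59840.94 = 1.9002

Compression ratio = 1.9002


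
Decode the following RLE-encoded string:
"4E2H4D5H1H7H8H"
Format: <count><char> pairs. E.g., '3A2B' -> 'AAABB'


Expanding each <count><char> pair:
  4E -> 'EEEE'
  2H -> 'HH'
  4D -> 'DDDD'
  5H -> 'HHHHH'
  1H -> 'H'
  7H -> 'HHHHHHH'
  8H -> 'HHHHHHHH'

Decoded = EEEEHHDDDDHHHHHHHHHHHHHHHHHHHHH


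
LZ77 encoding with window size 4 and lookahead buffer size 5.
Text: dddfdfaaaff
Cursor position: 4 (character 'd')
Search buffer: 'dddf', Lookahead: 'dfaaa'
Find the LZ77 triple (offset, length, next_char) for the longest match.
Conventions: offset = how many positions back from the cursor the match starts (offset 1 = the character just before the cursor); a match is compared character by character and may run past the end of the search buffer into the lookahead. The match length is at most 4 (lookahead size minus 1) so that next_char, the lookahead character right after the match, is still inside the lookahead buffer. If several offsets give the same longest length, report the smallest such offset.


Try each offset into the search buffer:
  offset=1 (pos 3, char 'f'): match length 0
  offset=2 (pos 2, char 'd'): match length 2
  offset=3 (pos 1, char 'd'): match length 1
  offset=4 (pos 0, char 'd'): match length 1
Longest match has length 2 at offset 2.
next_char = character at position 4 + 2 = 6 -> 'a'

Best match: offset=2, length=2 (matching 'df' starting at position 2)
LZ77 triple: (2, 2, 'a')
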